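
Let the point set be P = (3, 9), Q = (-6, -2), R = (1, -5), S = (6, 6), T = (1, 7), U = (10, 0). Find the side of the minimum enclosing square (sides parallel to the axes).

16

The bounding box has width 16 and height 14.
An axis-aligned square enclosing the set must have side ≥ max(width, height).
So the minimum side is max(16, 14) = 16.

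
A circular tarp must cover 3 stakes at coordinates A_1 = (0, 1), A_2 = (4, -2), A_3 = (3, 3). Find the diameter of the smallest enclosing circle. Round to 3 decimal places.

Side lengths²: A_1A_2² = 25, A_1A_3² = 13, A_2A_3² = 26.
Since A_2A_3² = 26 < 25 + 13 = 38, the triangle is acute, so the smallest enclosing circle is the circumcircle.
Circumcentre = (89/34, 11/34), r² = 4225/578.
Diameter = 2r = 2√(4225/578) ≈ 5.407.

5.407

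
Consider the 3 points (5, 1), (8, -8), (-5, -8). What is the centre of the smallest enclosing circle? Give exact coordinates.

(1.5, -31/6)

Call the three points A, B, C in the order given.
Side lengths²: AB² = 90, AC² = 181, BC² = 169.
Since AC² = 181 < 169 + 90 = 259, the triangle is acute, so the smallest enclosing circle is the circumcircle.
Circumcentre = (1.5, -31/6), r² = 905/18.
Centre = (1.5, -31/6).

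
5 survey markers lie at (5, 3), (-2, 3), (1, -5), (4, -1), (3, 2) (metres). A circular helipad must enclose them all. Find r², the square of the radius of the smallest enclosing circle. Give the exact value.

The minimum enclosing circle of a finite set is fixed by two of the points (as a diameter) or three (as a circumcircle).
The minimum enclosing circle is determined by three boundary points: (5, 3), (-2, 3), (1, -5).
Their circumcentre is (1.5, -0.25) with r² = 22.8125.
The farthest remaining point (3, 2) is at distance² 7.3125 ≤ 22.8125.

22.8125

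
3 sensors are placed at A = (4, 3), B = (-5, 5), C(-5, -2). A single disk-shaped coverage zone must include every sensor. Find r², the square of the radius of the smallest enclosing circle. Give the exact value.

4505/162

Side lengths²: AB² = 85, AC² = 106, BC² = 49.
Since AC² = 106 < 85 + 49 = 134, the triangle is acute, so the smallest enclosing circle is the circumcircle.
Circumcentre = (-19/18, 1.5), r² = 4505/162.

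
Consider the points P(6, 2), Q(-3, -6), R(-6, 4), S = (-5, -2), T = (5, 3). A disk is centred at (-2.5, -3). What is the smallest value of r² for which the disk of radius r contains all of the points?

97.25

The required radius is the distance from (-2.5, -3) to the farthest point.
Squared distances: 97.25, 9.25, 61.25, 7.25, 92.25.
Maximum is 97.25, attained at P.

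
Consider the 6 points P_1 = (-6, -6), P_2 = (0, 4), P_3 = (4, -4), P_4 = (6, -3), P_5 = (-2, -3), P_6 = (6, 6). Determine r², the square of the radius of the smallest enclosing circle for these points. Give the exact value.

72

A smallest enclosing disk is always determined by at most three of the input points on its boundary.
The farthest pair is P_1–P_6 with squared distance 288. The circle on this segment as diameter has centre (0, 0) and r² = 288/4 = 72.
Check P_2: distance² to centre = 16 ≤ 72, so it lies inside.
All remaining points lie in this disk, and no smaller disk contains both endpoints, so this is the minimum enclosing circle.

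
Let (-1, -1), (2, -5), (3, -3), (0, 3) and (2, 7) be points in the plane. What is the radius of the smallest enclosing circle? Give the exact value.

6

By Welzl's lemma the MEC is supported by two points (diametrically opposite) or three points (on a circumcircle).
The farthest pair is (2, -5)–(2, 7) with squared distance 144. The circle on this segment as diameter has centre (2, 1) and r² = 144/4 = 36.
Check (-1, -1): distance² to centre = 13 ≤ 36, so it lies inside.
All remaining points lie in this disk, and no smaller disk contains both endpoints, so this is the minimum enclosing circle.
r = √36 = 6.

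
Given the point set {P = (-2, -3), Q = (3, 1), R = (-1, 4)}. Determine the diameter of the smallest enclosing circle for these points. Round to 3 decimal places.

Side lengths²: PQ² = 41, PR² = 50, QR² = 25.
Since PR² = 50 < 41 + 25 = 66, the triangle is acute, so the smallest enclosing circle is the circumcircle.
Circumcentre = (-37/62, 23/62), r² = 25625/1922.
Diameter = 2r = 2√(25625/1922) ≈ 7.303.

7.303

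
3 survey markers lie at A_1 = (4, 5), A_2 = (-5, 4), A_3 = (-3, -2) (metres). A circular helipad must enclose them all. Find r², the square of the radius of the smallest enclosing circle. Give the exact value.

Side lengths²: A_1A_2² = 82, A_1A_3² = 98, A_2A_3² = 40.
Since A_1A_3² = 98 < 82 + 40 = 122, the triangle is acute, so the smallest enclosing circle is the circumcircle.
Circumcentre = (-0.25, 2.25), r² = 25.625.

25.625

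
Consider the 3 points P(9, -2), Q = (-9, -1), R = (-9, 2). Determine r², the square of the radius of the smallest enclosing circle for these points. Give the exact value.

85

Side lengths²: PQ² = 325, PR² = 340, QR² = 9.
Since PR² = 340 ≥ 325 + 9 = 334, the angle opposite PR is not acute, so the smallest enclosing circle has PR as diameter.
Centre = midpoint of PR = (0, 0), r² = 340/4 = 85.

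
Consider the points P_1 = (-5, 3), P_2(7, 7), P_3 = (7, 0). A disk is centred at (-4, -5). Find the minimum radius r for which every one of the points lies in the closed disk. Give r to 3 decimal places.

16.279

The required radius is the distance from (-4, -5) to the farthest point.
Squared distances: 65, 265, 146.
Maximum is 265, attained at P_2.
r = √265 ≈ 16.279.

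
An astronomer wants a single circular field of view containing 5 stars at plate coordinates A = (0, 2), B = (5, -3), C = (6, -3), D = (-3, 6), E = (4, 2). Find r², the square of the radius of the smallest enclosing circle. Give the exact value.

40.5

A smallest enclosing disk is always determined by at most three of the input points on its boundary.
The farthest pair is C–D with squared distance 162. The circle on this segment as diameter has centre (1.5, 1.5) and r² = 162/4 = 40.5.
Check A: distance² to centre = 2.5 ≤ 40.5, so it lies inside.
All remaining points lie in this disk, and no smaller disk contains both endpoints, so this is the minimum enclosing circle.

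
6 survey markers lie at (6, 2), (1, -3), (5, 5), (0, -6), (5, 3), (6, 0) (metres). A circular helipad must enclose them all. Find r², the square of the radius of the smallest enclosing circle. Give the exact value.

36.5

The farthest pair is (5, 5)–(0, -6) with squared distance 146. The circle on this segment as diameter has centre (2.5, -0.5) and r² = 146/4 = 36.5.
Check (6, 2): distance² to centre = 18.5 ≤ 36.5, so it lies inside.
All remaining points lie in this disk, and no smaller disk contains both endpoints, so this is the minimum enclosing circle.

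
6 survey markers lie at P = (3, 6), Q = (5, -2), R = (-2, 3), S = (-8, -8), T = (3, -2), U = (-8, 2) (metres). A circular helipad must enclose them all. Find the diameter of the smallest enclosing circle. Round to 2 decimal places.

The farthest pair is P–S with squared distance 317. The circle on this segment as diameter has centre (-2.5, -1) and r² = 317/4 = 79.25.
Check Q: distance² to centre = 57.25 ≤ 79.25, so it lies inside.
All remaining points lie in this disk, and no smaller disk contains both endpoints, so this is the minimum enclosing circle.
Diameter = 2r = 2√(79.25) ≈ 17.80.

17.80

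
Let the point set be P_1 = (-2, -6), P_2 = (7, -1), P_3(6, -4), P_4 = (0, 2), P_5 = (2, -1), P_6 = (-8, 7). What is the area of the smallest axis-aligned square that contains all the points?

225

The bounding box has width 15 and height 13.
An axis-aligned square enclosing the set must have side ≥ max(width, height).
So the minimum side is max(15, 13) = 15.
Area = 15² = 225.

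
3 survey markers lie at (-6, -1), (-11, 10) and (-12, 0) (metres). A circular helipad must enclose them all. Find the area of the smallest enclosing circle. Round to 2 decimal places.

114.67

Call the three points A, B, C in the order given.
Side lengths²: AB² = 146, AC² = 37, BC² = 101.
Since AB² = 146 ≥ 101 + 37 = 138, the angle opposite AB is not acute, so the smallest enclosing circle has AB as diameter.
Centre = midpoint of AB = (-8.5, 4.5), r² = 146/4 = 36.5.
Area = π·r² = π·36.5 ≈ 114.67.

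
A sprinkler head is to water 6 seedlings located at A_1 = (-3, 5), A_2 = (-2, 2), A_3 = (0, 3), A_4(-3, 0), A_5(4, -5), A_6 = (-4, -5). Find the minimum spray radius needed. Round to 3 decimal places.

6.134

The minimum enclosing circle is determined by three boundary points: A_1, A_5, A_6.
Their circumcentre is (0, -0.35) with r² = 37.6225.
The farthest remaining point A_3 is at distance² 11.2225 ≤ 37.6225.
r = √(37.6225) ≈ 6.134.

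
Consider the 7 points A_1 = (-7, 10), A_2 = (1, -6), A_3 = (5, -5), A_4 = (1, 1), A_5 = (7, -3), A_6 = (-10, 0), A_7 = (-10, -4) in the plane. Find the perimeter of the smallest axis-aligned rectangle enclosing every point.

66

Width = max x − min x = 7 − (-10) = 17.
Height = max y − min y = 10 − (-6) = 16.
Perimeter = 2(17 + 16) = 66.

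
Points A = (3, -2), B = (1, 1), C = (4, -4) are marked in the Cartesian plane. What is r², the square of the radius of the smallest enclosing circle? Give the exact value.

8.5

Side lengths²: AB² = 13, AC² = 5, BC² = 34.
Since BC² = 34 ≥ 13 + 5 = 18, the angle opposite BC is not acute, so the smallest enclosing circle has BC as diameter.
Centre = midpoint of BC = (2.5, -1.5), r² = 34/4 = 8.5.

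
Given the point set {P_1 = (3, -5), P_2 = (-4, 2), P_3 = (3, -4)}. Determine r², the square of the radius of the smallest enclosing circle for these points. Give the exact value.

24.5

Side lengths²: P_1P_2² = 98, P_1P_3² = 1, P_2P_3² = 85.
Since P_1P_2² = 98 ≥ 85 + 1 = 86, the angle opposite P_1P_2 is not acute, so the smallest enclosing circle has P_1P_2 as diameter.
Centre = midpoint of P_1P_2 = (-0.5, -1.5), r² = 98/4 = 24.5.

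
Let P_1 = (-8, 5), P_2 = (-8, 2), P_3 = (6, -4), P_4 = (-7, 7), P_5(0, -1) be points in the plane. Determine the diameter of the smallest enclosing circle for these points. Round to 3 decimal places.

The farthest pair is P_3–P_4 with squared distance 290. The circle on this segment as diameter has centre (-0.5, 1.5) and r² = 290/4 = 72.5.
Check P_1: distance² to centre = 68.5 ≤ 72.5, so it lies inside.
All remaining points lie in this disk, and no smaller disk contains both endpoints, so this is the minimum enclosing circle.
Diameter = 2r = 2√(72.5) ≈ 17.029.

17.029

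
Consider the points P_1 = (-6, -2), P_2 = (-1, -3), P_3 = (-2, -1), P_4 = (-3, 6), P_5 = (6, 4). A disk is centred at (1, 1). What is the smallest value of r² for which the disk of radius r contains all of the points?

58

The required radius is the distance from (1, 1) to the farthest point.
Squared distances: 58, 20, 13, 41, 34.
Maximum is 58, attained at P_1.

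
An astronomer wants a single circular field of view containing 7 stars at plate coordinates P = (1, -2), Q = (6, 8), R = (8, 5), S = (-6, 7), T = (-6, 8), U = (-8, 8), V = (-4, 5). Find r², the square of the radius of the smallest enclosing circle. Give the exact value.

A smallest enclosing disk is always determined by at most three of the input points on its boundary.
The minimum enclosing circle is determined by three boundary points: P, R, U.
Their circumcentre is (-3/38, 231/38) with r² = 47965/722.
The farthest remaining point Q is at distance² 29345/722 ≤ 47965/722.

47965/722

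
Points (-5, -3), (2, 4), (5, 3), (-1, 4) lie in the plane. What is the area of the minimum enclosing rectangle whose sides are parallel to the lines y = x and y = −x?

In coordinates u = x + y, v = x − y the rectangle is axis-aligned; the map (x,y)→(u,v) scales areas by 2.
u-values: -8, 6, 8, 3; range = 8 − (-8) = 16.
v-values: -2, -2, 2, -5; range = 2 − (-5) = 7.
Area = (16 × 7) / 2 = 56.

56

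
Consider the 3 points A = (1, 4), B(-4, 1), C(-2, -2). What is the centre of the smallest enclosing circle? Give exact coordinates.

(-9/14, 15/14)

Side lengths²: AB² = 34, AC² = 45, BC² = 13.
Since AC² = 45 < 34 + 13 = 47, the triangle is acute, so the smallest enclosing circle is the circumcircle.
Circumcentre = (-9/14, 15/14), r² = 1105/98.
Centre = (-9/14, 15/14).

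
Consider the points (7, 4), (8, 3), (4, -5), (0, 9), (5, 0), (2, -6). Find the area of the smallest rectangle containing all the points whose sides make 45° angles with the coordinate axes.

In coordinates u = x + y, v = x − y the rectangle is axis-aligned; the map (x,y)→(u,v) scales areas by 2.
u-values: 11, 11, -1, 9, 5, -4; range = 11 − (-4) = 15.
v-values: 3, 5, 9, -9, 5, 8; range = 9 − (-9) = 18.
Area = (15 × 18) / 2 = 135.

135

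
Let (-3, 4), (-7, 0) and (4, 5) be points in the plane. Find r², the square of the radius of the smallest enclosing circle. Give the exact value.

Call the three points A, B, C in the order given.
Side lengths²: AB² = 32, AC² = 50, BC² = 146.
Since BC² = 146 ≥ 50 + 32 = 82, the angle opposite BC is not acute, so the smallest enclosing circle has BC as diameter.
Centre = midpoint of BC = (-1.5, 2.5), r² = 146/4 = 36.5.

36.5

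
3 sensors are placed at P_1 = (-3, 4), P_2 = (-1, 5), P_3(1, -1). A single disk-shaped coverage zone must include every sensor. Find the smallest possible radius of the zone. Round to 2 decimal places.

3.23

Side lengths²: P_1P_2² = 5, P_1P_3² = 41, P_2P_3² = 40.
Since P_1P_3² = 41 < 40 + 5 = 45, the triangle is acute, so the smallest enclosing circle is the circumcircle.
Circumcentre = (-9/14, 25/14), r² = 1025/98.
r = √(1025/98) ≈ 3.23.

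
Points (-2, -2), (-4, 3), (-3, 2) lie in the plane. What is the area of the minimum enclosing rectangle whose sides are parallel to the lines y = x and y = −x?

10.5

In coordinates u = x + y, v = x − y the rectangle is axis-aligned; the map (x,y)→(u,v) scales areas by 2.
u-values: -4, -1, -1; range = -1 − (-4) = 3.
v-values: 0, -7, -5; range = 0 − (-7) = 7.
Area = (3 × 7) / 2 = 10.5.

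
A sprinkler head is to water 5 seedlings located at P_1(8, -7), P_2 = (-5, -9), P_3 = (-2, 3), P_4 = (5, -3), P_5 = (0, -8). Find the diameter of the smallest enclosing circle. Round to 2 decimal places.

A smallest enclosing disk is always determined by at most three of the input points on its boundary.
The minimum enclosing circle is determined by three boundary points: P_1, P_2, P_3.
Their circumcentre is (0.9, -4.1) with r² = 58.82.
The farthest remaining point P_4 is at distance² 18.02 ≤ 58.82.
Diameter = 2r = 2√(58.82) ≈ 15.34.

15.34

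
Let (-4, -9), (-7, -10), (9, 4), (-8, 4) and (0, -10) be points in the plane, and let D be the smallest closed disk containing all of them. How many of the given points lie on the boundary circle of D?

The minimum enclosing circle of a finite set is fixed by two of the points (as a diameter) or three (as a circumcircle).
The minimum enclosing circle is determined by three boundary points: (-7, -10), (9, 4), (-8, 4).
Their circumcentre is (0.5, -17/7) with r² = 22261/196.
The farthest remaining point (-4, -9) is at distance² 12433/196 ≤ 22261/196.
The points at distance exactly r from the centre are (-7, -10), (9, 4), (-8, 4) — 3 points.

3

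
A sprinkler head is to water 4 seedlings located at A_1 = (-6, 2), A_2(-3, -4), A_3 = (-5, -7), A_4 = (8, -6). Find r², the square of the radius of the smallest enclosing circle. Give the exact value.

The minimum enclosing circle of a finite set is fixed by two of the points (as a diameter) or three (as a circumcircle).
The farthest pair is A_1–A_4 with squared distance 260. The circle on this segment as diameter has centre (1, -2) and r² = 260/4 = 65.
Check A_2: distance² to centre = 20 ≤ 65, so it lies inside.
All remaining points lie in this disk, and no smaller disk contains both endpoints, so this is the minimum enclosing circle.

65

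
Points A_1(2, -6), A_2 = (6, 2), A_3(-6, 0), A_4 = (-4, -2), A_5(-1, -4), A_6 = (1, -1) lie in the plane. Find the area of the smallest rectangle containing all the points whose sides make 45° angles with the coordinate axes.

98

In coordinates u = x + y, v = x − y the rectangle is axis-aligned; the map (x,y)→(u,v) scales areas by 2.
u-values: -4, 8, -6, -6, -5, 0; range = 8 − (-6) = 14.
v-values: 8, 4, -6, -2, 3, 2; range = 8 − (-6) = 14.
Area = (14 × 14) / 2 = 98.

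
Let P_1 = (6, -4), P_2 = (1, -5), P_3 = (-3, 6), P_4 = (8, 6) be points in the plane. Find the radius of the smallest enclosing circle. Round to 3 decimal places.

A smallest enclosing disk is always determined by at most three of the input points on its boundary.
The minimum enclosing circle is determined by three boundary points: P_2, P_3, P_4.
Their circumcentre is (2.5, 39/22) with r² = 11645/242.
The farthest remaining point P_1 is at distance² 11029/242 ≤ 11645/242.
r = √(11645/242) ≈ 6.937.

6.937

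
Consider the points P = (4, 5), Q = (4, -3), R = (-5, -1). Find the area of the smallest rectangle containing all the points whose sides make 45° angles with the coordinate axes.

82.5

In coordinates u = x + y, v = x − y the rectangle is axis-aligned; the map (x,y)→(u,v) scales areas by 2.
u-values: 9, 1, -6; range = 9 − (-6) = 15.
v-values: -1, 7, -4; range = 7 − (-4) = 11.
Area = (15 × 11) / 2 = 82.5.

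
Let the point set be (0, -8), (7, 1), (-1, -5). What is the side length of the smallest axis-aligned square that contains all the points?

9

The bounding box has width 8 and height 9.
An axis-aligned square enclosing the set must have side ≥ max(width, height).
So the minimum side is max(8, 9) = 9.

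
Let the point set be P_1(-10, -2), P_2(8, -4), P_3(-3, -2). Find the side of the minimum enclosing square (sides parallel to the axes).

18

The bounding box has width 18 and height 2.
An axis-aligned square enclosing the set must have side ≥ max(width, height).
So the minimum side is max(18, 2) = 18.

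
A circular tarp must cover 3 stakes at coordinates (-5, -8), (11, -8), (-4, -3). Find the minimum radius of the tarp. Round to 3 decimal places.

Call the three points A, B, C in the order given.
Side lengths²: AB² = 256, AC² = 26, BC² = 250.
Since AB² = 256 < 250 + 26 = 276, the triangle is acute, so the smallest enclosing circle is the circumcircle.
Circumcentre = (3, -7), r² = 65.
r = √65 ≈ 8.062.

8.062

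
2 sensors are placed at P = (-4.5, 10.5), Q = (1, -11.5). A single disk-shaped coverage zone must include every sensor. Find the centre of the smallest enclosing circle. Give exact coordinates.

The smallest circle enclosing two points has them as diameter endpoints.
Centre = midpoint = (-1.75, -0.5); r² = |PQ|²/4 = 514.25/4 = 128.5625.
Centre = (-1.75, -0.5).

(-1.75, -0.5)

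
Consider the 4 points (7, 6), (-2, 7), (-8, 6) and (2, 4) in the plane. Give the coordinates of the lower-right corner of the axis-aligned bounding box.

x-range [-8, 7], y-range [4, 7].
The lower-right corner is (7, 4).

(7, 4)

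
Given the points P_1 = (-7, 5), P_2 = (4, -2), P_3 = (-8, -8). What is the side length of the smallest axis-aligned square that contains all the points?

The bounding box has width 12 and height 13.
An axis-aligned square enclosing the set must have side ≥ max(width, height).
So the minimum side is max(12, 13) = 13.

13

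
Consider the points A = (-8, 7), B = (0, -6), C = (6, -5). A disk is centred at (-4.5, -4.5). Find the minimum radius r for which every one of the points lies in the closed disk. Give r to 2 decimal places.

The required radius is the distance from (-4.5, -4.5) to the farthest point.
Squared distances: 144.5, 22.5, 110.5.
Maximum is 144.5, attained at A.
r = √(144.5) ≈ 12.02.

12.02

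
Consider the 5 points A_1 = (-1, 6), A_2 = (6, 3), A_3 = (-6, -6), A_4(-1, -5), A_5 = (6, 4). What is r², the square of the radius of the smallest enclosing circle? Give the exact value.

The farthest pair is A_3–A_5 with squared distance 244. The circle on this segment as diameter has centre (0, -1) and r² = 244/4 = 61.
Check A_1: distance² to centre = 50 ≤ 61, so it lies inside.
All remaining points lie in this disk, and no smaller disk contains both endpoints, so this is the minimum enclosing circle.

61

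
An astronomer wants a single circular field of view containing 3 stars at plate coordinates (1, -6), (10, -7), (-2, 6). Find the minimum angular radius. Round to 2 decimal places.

8.85

Call the three points A, B, C in the order given.
Side lengths²: AB² = 82, AC² = 153, BC² = 313.
Since BC² = 313 ≥ 153 + 82 = 235, the angle opposite BC is not acute, so the smallest enclosing circle has BC as diameter.
Centre = midpoint of BC = (4, -0.5), r² = 313/4 = 78.25.
r = √(78.25) ≈ 8.85.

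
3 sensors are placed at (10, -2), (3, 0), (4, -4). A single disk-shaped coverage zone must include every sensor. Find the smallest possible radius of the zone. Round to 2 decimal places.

3.65

Call the three points A, B, C in the order given.
Side lengths²: AB² = 53, AC² = 40, BC² = 17.
Since AB² = 53 < 40 + 17 = 57, the triangle is acute, so the smallest enclosing circle is the circumcircle.
Circumcentre = (167/26, -33/26), r² = 4505/338.
r = √(4505/338) ≈ 3.65.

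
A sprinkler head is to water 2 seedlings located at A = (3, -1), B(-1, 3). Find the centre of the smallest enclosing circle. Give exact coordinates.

(1, 1)

The smallest circle enclosing two points has them as diameter endpoints.
Centre = midpoint = (1, 1); r² = |AB|²/4 = 32/4 = 8.
Centre = (1, 1).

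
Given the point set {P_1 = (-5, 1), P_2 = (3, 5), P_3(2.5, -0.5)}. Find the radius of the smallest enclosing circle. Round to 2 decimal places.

4.50

Side lengths²: P_1P_2² = 80, P_1P_3² = 58.5, P_2P_3² = 30.5.
Since P_1P_2² = 80 < 58.5 + 30.5 = 89, the triangle is acute, so the smallest enclosing circle is the circumcircle.
Circumcentre = (-11/14, 18/7), r² = 3965/196.
r = √(3965/196) ≈ 4.50.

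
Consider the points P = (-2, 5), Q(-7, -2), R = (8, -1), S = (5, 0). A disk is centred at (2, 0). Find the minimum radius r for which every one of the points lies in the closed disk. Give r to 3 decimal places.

The required radius is the distance from (2, 0) to the farthest point.
Squared distances: 41, 85, 37, 9.
Maximum is 85, attained at Q.
r = √85 ≈ 9.220.

9.220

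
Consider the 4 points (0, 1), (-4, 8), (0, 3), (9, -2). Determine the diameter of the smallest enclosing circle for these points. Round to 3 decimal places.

The minimum enclosing circle of a finite set is fixed by two of the points (as a diameter) or three (as a circumcircle).
The farthest pair is (-4, 8)–(9, -2) with squared distance 269. The circle on this segment as diameter has centre (2.5, 3) and r² = 269/4 = 67.25.
Check (0, 1): distance² to centre = 10.25 ≤ 67.25, so it lies inside.
All remaining points lie in this disk, and no smaller disk contains both endpoints, so this is the minimum enclosing circle.
Diameter = 2r = 2√(67.25) ≈ 16.401.

16.401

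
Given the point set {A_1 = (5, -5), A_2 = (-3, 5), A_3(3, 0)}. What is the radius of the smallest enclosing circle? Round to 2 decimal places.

Side lengths²: A_1A_2² = 164, A_1A_3² = 29, A_2A_3² = 61.
Since A_1A_2² = 164 ≥ 61 + 29 = 90, the angle opposite A_1A_2 is not acute, so the smallest enclosing circle has A_1A_2 as diameter.
Centre = midpoint of A_1A_2 = (1, 0), r² = 164/4 = 41.
r = √41 ≈ 6.40.

6.40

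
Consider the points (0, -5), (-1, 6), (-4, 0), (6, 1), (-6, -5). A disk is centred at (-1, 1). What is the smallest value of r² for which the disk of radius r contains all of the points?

The required radius is the distance from (-1, 1) to the farthest point.
Squared distances: 37, 25, 10, 49, 61.
Maximum is 61, attained at (-6, -5).

61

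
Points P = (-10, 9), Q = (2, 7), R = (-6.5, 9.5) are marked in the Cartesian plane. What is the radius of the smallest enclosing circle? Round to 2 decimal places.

6.08

Side lengths²: PQ² = 148, PR² = 12.5, QR² = 78.5.
Since PQ² = 148 ≥ 78.5 + 12.5 = 91, the angle opposite PQ is not acute, so the smallest enclosing circle has PQ as diameter.
Centre = midpoint of PQ = (-4, 8), r² = 148/4 = 37.
r = √37 ≈ 6.08.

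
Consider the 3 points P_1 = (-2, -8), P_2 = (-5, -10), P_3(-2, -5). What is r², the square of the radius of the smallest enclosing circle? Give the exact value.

8.5

Side lengths²: P_1P_2² = 13, P_1P_3² = 9, P_2P_3² = 34.
Since P_2P_3² = 34 ≥ 13 + 9 = 22, the angle opposite P_2P_3 is not acute, so the smallest enclosing circle has P_2P_3 as diameter.
Centre = midpoint of P_2P_3 = (-3.5, -7.5), r² = 34/4 = 8.5.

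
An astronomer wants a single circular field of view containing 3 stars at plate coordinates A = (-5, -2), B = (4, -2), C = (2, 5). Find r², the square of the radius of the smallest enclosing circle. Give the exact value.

Side lengths²: AB² = 81, AC² = 98, BC² = 53.
Since AC² = 98 < 81 + 53 = 134, the triangle is acute, so the smallest enclosing circle is the circumcircle.
Circumcentre = (-0.5, 0.5), r² = 26.5.

26.5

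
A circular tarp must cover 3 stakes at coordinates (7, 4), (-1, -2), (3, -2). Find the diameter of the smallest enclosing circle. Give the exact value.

Call the three points A, B, C in the order given.
Side lengths²: AB² = 100, AC² = 52, BC² = 16.
Since AB² = 100 ≥ 52 + 16 = 68, the angle opposite AB is not acute, so the smallest enclosing circle has AB as diameter.
Centre = midpoint of AB = (3, 1), r² = 100/4 = 25.
Diameter = 2r = 2√25 = 10.

10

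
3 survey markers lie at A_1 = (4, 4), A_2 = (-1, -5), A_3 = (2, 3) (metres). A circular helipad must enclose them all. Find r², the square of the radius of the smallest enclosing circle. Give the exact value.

26.5

Side lengths²: A_1A_2² = 106, A_1A_3² = 5, A_2A_3² = 73.
Since A_1A_2² = 106 ≥ 73 + 5 = 78, the angle opposite A_1A_2 is not acute, so the smallest enclosing circle has A_1A_2 as diameter.
Centre = midpoint of A_1A_2 = (1.5, -0.5), r² = 106/4 = 26.5.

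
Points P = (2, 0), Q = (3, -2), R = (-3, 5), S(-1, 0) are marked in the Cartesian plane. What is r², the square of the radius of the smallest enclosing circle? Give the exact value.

A smallest enclosing disk is always determined by at most three of the input points on its boundary.
The farthest pair is Q–R with squared distance 85. The circle on this segment as diameter has centre (0, 1.5) and r² = 85/4 = 21.25.
Check P: distance² to centre = 6.25 ≤ 21.25, so it lies inside.
All remaining points lie in this disk, and no smaller disk contains both endpoints, so this is the minimum enclosing circle.

21.25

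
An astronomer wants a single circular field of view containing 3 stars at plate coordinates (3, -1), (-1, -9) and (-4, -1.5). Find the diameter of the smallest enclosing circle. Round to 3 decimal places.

9.390

Call the three points A, B, C in the order given.
Side lengths²: AB² = 80, AC² = 49.25, BC² = 65.25.
Since AB² = 80 < 65.25 + 49.25 = 114.5, the triangle is acute, so the smallest enclosing circle is the circumcircle.
Circumcentre = (-5/18, -157/36), r² = 28565/1296.
Diameter = 2r = 2√(28565/1296) ≈ 9.390.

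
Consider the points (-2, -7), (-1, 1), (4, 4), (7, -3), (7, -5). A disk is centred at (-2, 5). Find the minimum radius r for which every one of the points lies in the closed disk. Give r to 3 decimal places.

The required radius is the distance from (-2, 5) to the farthest point.
Squared distances: 144, 17, 37, 145, 181.
Maximum is 181, attained at (7, -5).
r = √181 ≈ 13.454.

13.454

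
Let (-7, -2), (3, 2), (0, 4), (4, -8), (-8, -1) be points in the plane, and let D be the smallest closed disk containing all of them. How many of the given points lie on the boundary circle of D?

3

A smallest enclosing disk is always determined by at most three of the input points on its boundary.
The minimum enclosing circle is determined by three boundary points: (0, 4), (4, -8), (-8, -1).
Their circumcentre is (-67/58, -177/58) with r² = 85885/1682.
The farthest remaining point (3, 2) is at distance² 71965/1682 ≤ 85885/1682.
The points at distance exactly r from the centre are (0, 4), (4, -8), (-8, -1) — 3 points.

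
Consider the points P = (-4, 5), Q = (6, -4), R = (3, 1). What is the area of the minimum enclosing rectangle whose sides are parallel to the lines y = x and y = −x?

In coordinates u = x + y, v = x − y the rectangle is axis-aligned; the map (x,y)→(u,v) scales areas by 2.
u-values: 1, 2, 4; range = 4 − 1 = 3.
v-values: -9, 10, 2; range = 10 − (-9) = 19.
Area = (3 × 19) / 2 = 28.5.

28.5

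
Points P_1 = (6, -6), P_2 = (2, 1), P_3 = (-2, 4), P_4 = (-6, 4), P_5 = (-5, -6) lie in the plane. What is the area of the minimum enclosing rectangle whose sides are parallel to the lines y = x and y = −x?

In coordinates u = x + y, v = x − y the rectangle is axis-aligned; the map (x,y)→(u,v) scales areas by 2.
u-values: 0, 3, 2, -2, -11; range = 3 − (-11) = 14.
v-values: 12, 1, -6, -10, 1; range = 12 − (-10) = 22.
Area = (14 × 22) / 2 = 154.

154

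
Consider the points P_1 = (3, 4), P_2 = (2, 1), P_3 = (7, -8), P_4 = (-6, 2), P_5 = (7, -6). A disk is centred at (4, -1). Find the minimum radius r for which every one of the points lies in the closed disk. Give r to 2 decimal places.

The required radius is the distance from (4, -1) to the farthest point.
Squared distances: 26, 8, 58, 109, 34.
Maximum is 109, attained at P_4.
r = √109 ≈ 10.44.

10.44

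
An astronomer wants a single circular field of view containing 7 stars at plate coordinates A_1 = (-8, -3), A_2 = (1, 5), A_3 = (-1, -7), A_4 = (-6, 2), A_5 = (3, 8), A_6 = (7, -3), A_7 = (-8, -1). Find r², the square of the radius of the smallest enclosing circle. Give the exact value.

The minimum enclosing circle of a finite set is fixed by two of the points (as a diameter) or three (as a circumcircle).
The minimum enclosing circle is determined by three boundary points: A_1, A_5, A_6.
Their circumcentre is (-0.5, 0.5) with r² = 68.5.
The farthest remaining point A_7 is at distance² 58.5 ≤ 68.5.

68.5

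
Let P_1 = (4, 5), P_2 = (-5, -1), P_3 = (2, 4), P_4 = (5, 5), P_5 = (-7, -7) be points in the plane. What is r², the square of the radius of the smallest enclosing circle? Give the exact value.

72

A smallest enclosing disk is always determined by at most three of the input points on its boundary.
The farthest pair is P_4–P_5 with squared distance 288. The circle on this segment as diameter has centre (-1, -1) and r² = 288/4 = 72.
Check P_1: distance² to centre = 61 ≤ 72, so it lies inside.
All remaining points lie in this disk, and no smaller disk contains both endpoints, so this is the minimum enclosing circle.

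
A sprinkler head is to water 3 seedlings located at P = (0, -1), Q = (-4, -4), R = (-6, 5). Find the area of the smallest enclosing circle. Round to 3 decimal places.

Side lengths²: PQ² = 25, PR² = 72, QR² = 85.
Since QR² = 85 < 72 + 25 = 97, the triangle is acute, so the smallest enclosing circle is the circumcircle.
Circumcentre = (-61/14, 9/14), r² = 2125/98.
Area = π·r² = π·2125/98 ≈ 68.121.

68.121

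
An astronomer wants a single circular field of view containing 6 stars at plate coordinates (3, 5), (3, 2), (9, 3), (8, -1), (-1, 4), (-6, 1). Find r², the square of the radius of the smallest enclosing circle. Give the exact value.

57.25

The farthest pair is (9, 3)–(-6, 1) with squared distance 229. The circle on this segment as diameter has centre (1.5, 2) and r² = 229/4 = 57.25.
Check (3, 5): distance² to centre = 11.25 ≤ 57.25, so it lies inside.
All remaining points lie in this disk, and no smaller disk contains both endpoints, so this is the minimum enclosing circle.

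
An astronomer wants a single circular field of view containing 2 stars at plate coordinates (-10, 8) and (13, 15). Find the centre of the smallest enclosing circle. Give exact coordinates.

(1.5, 11.5)

The smallest circle enclosing two points has them as diameter endpoints.
Centre = midpoint = (1.5, 11.5); r² = |(-10, 8)−(13, 15)|²/4 = 578/4 = 144.5.
Centre = (1.5, 11.5).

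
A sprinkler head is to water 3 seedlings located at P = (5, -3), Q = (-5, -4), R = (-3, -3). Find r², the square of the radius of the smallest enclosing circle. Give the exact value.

25.25

Side lengths²: PQ² = 101, PR² = 64, QR² = 5.
Since PQ² = 101 ≥ 64 + 5 = 69, the angle opposite PQ is not acute, so the smallest enclosing circle has PQ as diameter.
Centre = midpoint of PQ = (0, -3.5), r² = 101/4 = 25.25.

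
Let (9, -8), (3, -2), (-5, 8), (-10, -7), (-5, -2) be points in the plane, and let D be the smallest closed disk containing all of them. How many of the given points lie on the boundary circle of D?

By Welzl's lemma the MEC is supported by two points (diametrically opposite) or three points (on a circumcircle).
The minimum enclosing circle is determined by three boundary points: (9, -8), (-5, 8), (-10, -7).
Their circumcentre is (-6/29, -56/29) with r² = 102265/841.
The farthest remaining point (-5, -2) is at distance² 19325/841 ≤ 102265/841.
The points at distance exactly r from the centre are (9, -8), (-5, 8), (-10, -7) — 3 points.

3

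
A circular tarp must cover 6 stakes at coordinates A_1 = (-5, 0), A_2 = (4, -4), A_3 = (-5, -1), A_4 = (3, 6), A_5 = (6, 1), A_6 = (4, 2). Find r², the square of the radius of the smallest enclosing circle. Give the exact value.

By Welzl's lemma the MEC is supported by two points (diametrically opposite) or three points (on a circumcircle).
The minimum enclosing circle is determined by three boundary points: A_2, A_3, A_4.
Their circumcentre is (33/58, 41/58) with r² = 57065/1682.
The farthest remaining point A_1 is at distance² 53005/1682 ≤ 57065/1682.

57065/1682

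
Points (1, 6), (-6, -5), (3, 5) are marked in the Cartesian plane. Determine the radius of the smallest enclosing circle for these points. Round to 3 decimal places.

Call the three points A, B, C in the order given.
Side lengths²: AB² = 170, AC² = 5, BC² = 181.
Since BC² = 181 ≥ 170 + 5 = 175, the angle opposite BC is not acute, so the smallest enclosing circle has BC as diameter.
Centre = midpoint of BC = (-1.5, 0), r² = 181/4 = 45.25.
r = √(45.25) ≈ 6.727.

6.727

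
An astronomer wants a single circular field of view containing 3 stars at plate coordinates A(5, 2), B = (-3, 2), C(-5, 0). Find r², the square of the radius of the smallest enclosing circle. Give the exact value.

26

Side lengths²: AB² = 64, AC² = 104, BC² = 8.
Since AC² = 104 ≥ 64 + 8 = 72, the angle opposite AC is not acute, so the smallest enclosing circle has AC as diameter.
Centre = midpoint of AC = (0, 1), r² = 104/4 = 26.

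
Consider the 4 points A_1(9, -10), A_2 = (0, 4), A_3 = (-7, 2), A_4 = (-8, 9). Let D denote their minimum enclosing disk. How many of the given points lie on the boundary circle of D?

The minimum enclosing circle of a finite set is fixed by two of the points (as a diameter) or three (as a circumcircle).
The farthest pair is A_1–A_4 with squared distance 650. The circle on this segment as diameter has centre (0.5, -0.5) and r² = 650/4 = 162.5.
Check A_2: distance² to centre = 20.5 ≤ 162.5, so it lies inside.
All remaining points lie in this disk, and no smaller disk contains both endpoints, so this is the minimum enclosing circle.
The points at distance exactly r from the centre are A_1, A_4 — 2 points.

2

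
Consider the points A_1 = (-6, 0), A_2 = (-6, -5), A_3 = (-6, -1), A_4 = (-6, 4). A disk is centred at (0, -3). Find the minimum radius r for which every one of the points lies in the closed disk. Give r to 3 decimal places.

The required radius is the distance from (0, -3) to the farthest point.
Squared distances: 45, 40, 40, 85.
Maximum is 85, attained at A_4.
r = √85 ≈ 9.220.

9.220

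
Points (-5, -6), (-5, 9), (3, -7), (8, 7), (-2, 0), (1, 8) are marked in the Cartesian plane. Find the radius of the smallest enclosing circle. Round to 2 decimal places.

The minimum enclosing circle of a finite set is fixed by two of the points (as a diameter) or three (as a circumcircle).
The minimum enclosing circle is determined by three boundary points: (-5, -6), (-5, 9), (8, 7).
Their circumcentre is (0.5, 1.5) with r² = 86.5.
The farthest remaining point (3, -7) is at distance² 78.5 ≤ 86.5.
r = √(86.5) ≈ 9.30.

9.30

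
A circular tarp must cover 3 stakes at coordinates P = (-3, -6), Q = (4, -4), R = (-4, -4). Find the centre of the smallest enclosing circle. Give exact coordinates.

(0, -4)

Side lengths²: PQ² = 53, PR² = 5, QR² = 64.
Since QR² = 64 ≥ 53 + 5 = 58, the angle opposite QR is not acute, so the smallest enclosing circle has QR as diameter.
Centre = midpoint of QR = (0, -4), r² = 64/4 = 16.
Centre = (0, -4).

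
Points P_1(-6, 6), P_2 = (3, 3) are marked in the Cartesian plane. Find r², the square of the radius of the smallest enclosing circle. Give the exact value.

22.5

The smallest circle enclosing two points has them as diameter endpoints.
Centre = midpoint = (-1.5, 4.5); r² = |P_1P_2|²/4 = 90/4 = 22.5.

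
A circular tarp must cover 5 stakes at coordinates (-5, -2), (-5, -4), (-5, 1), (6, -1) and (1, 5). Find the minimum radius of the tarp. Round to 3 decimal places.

5.946

The minimum enclosing circle of a finite set is fixed by two of the points (as a diameter) or three (as a circumcircle).
The minimum enclosing circle is determined by three boundary points: (-5, -4), (6, -1), (1, 5).
Their circumcentre is (1/18, -47/54) with r² = 51545/1458.
The farthest remaining point (-5, 1) is at distance² 42365/1458 ≤ 51545/1458.
r = √(51545/1458) ≈ 5.946.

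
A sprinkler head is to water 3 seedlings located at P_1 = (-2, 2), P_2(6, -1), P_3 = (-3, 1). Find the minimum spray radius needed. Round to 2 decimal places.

4.61

Side lengths²: P_1P_2² = 73, P_1P_3² = 2, P_2P_3² = 85.
Since P_2P_3² = 85 ≥ 73 + 2 = 75, the angle opposite P_2P_3 is not acute, so the smallest enclosing circle has P_2P_3 as diameter.
Centre = midpoint of P_2P_3 = (1.5, 0), r² = 85/4 = 21.25.
r = √(21.25) ≈ 4.61.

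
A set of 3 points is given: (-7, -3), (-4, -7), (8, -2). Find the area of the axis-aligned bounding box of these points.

75

x ranges over [-7, 8], width 15.
y ranges over [-7, -2], height 5.
Area = 15 × 5 = 75.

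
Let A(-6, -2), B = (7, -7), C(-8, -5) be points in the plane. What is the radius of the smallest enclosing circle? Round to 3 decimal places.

Side lengths²: AB² = 194, AC² = 13, BC² = 229.
Since BC² = 229 ≥ 194 + 13 = 207, the angle opposite BC is not acute, so the smallest enclosing circle has BC as diameter.
Centre = midpoint of BC = (-0.5, -6), r² = 229/4 = 57.25.
r = √(57.25) ≈ 7.566.

7.566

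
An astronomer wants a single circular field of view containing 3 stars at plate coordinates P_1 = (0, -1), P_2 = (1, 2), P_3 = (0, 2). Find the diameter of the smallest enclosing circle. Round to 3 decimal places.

3.162

Side lengths²: P_1P_2² = 10, P_1P_3² = 9, P_2P_3² = 1.
Since P_1P_2² = 10 ≥ 9 + 1 = 10, the angle opposite P_1P_2 is not acute, so the smallest enclosing circle has P_1P_2 as diameter.
Centre = midpoint of P_1P_2 = (0.5, 0.5), r² = 10/4 = 2.5.
Diameter = 2r = 2√(2.5) ≈ 3.162.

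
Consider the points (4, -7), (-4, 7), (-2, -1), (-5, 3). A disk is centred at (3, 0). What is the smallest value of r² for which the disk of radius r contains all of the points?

The required radius is the distance from (3, 0) to the farthest point.
Squared distances: 50, 98, 26, 73.
Maximum is 98, attained at (-4, 7).

98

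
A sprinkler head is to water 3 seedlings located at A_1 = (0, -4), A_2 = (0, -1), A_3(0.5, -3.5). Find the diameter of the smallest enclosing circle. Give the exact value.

3

Side lengths²: A_1A_2² = 9, A_1A_3² = 0.5, A_2A_3² = 6.5.
Since A_1A_2² = 9 ≥ 6.5 + 0.5 = 7, the angle opposite A_1A_2 is not acute, so the smallest enclosing circle has A_1A_2 as diameter.
Centre = midpoint of A_1A_2 = (0, -2.5), r² = 9/4 = 2.25.
Diameter = 2r = 2√(2.25) = 3.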